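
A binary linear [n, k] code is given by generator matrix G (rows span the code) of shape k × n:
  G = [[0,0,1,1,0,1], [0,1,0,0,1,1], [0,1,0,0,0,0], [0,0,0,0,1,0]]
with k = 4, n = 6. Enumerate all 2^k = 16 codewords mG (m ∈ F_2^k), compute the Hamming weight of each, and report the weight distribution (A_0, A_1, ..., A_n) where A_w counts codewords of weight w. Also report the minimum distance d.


Weight distribution: A_0 = 1, A_1 = 3, A_2 = 4, A_3 = 4, A_4 = 3, A_5 = 1. Minimum distance d = 1.

Enumerate all 2^4 = 16 messages m ∈ F_2^4.
For each, compute codeword c = mG in F_2^6, then tally its weight.
  m = 0000 → c = 000000, weight = 0.
  m = 1000 → c = 001101, weight = 3.
  m = 0100 → c = 010011, weight = 3.
  m = 1100 → c = 011110, weight = 4.
  m = 0010 → c = 010000, weight = 1.
  m = 1010 → c = 011101, weight = 4.
  m = 0110 → c = 000011, weight = 2.
  m = 1110 → c = 001110, weight = 3.
  m = 0001 → c = 000010, weight = 1.
  m = 1001 → c = 001111, weight = 4.
  m = 0101 → c = 010001, weight = 2.
  m = 1101 → c = 011100, weight = 3.
  m = 0011 → c = 010010, weight = 2.
  m = 1011 → c = 011111, weight = 5.
  m = 0111 → c = 000001, weight = 1.
  m = 1111 → c = 001100, weight = 2.
Tally weights:
  weight 0: 1 codewords.
  weight 1: 3 codewords.
  weight 2: 4 codewords.
  weight 3: 4 codewords.
  weight 4: 3 codewords.
  weight 5: 1 codewords.
Minimum distance d = smallest w > 0 with A_w > 0 = 1.
Sanity: Σ A_w = 16 = 2^4 = 16 ✓.


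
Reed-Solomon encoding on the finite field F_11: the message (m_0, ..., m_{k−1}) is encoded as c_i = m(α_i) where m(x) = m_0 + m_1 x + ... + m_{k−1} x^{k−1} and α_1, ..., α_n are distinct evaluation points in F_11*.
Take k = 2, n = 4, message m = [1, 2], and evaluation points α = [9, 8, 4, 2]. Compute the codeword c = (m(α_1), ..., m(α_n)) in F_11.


c = [8, 6, 9, 5]

Message polynomial: m(x) = 1 + 2·x (mod 11).
For each evaluation point α_i, compute m(α_i) mod 11:
  α_1 = 9: Horner steps 2 → 8, so m(9) = 8.
  α_2 = 8: Horner steps 2 → 6, so m(8) = 6.
  α_3 = 4: Horner steps 2 → 9, so m(4) = 9.
  α_4 = 2: Horner steps 2 → 5, so m(2) = 5.
Codeword c = [8, 6, 9, 5] ∈ F_11^4.


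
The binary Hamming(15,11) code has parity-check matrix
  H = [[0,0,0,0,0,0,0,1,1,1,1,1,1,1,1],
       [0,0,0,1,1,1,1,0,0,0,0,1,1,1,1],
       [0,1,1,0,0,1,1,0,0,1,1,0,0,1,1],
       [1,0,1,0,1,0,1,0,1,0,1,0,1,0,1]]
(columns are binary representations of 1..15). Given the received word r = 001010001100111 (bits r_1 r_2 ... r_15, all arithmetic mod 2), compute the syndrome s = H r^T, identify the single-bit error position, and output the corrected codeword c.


s = (1, 0, 0, 1)^T, error position = 9, corrected codeword c = 001010000100111

Compute s = H r^T mod 2 one row at a time:
  s_1 = 0 + 1 + 1 + 0 + 0 + 1 + 1 + 1 = 5 ≡ 1 (mod 2).
  s_2 = 0 + 1 + 0 + 0 + 0 + 1 + 1 + 1 = 4 ≡ 0 (mod 2).
  s_3 = 0 + 1 + 0 + 0 + 1 + 0 + 1 + 1 = 4 ≡ 0 (mod 2).
  s_4 = 0 + 1 + 1 + 0 + 1 + 0 + 1 + 1 = 5 ≡ 1 (mod 2).
s = (1, 0, 0, 1)^T — this equals column 9 of H (binary 1001), so error is at position 9.
Correct: flip bit 9 of r = 001010001100111 to get c = 001010000100111.


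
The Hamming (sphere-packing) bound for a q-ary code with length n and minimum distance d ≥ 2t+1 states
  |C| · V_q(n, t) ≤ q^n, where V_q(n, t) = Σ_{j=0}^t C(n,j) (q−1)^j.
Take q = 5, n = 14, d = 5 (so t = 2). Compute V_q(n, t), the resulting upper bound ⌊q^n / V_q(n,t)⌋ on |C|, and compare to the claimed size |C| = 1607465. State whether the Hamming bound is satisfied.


V_q(n, t) = 1513, q^n = 6103515625, Hamming bound = 4034048, |C| = 1607465 ≤ bound (satisfied).

Step 1: Compute V_q(n, t) = Σ_{j=0}^2 C(n, j) (q−1)^j.
  j = 0: C(14,0)·(4)^0 = 1·1 = 1.
  j = 1: C(14,1)·(4)^1 = 14·4 = 56.
  j = 2: C(14,2)·(4)^2 = 91·16 = 1456.
  V_q(n, t) = 1 + 56 + 1456 = 1513.
Step 2: q^n = 5^14 = 6103515625.
Step 3: Hamming bound ⌊q^n / V_q(n,t)⌋ = ⌊6103515625/1513⌋ = 4034048.
Step 4: Compare |C| = 1607465 to 4034048: satisfied.
The claimed |C| lies below the Hamming bound.


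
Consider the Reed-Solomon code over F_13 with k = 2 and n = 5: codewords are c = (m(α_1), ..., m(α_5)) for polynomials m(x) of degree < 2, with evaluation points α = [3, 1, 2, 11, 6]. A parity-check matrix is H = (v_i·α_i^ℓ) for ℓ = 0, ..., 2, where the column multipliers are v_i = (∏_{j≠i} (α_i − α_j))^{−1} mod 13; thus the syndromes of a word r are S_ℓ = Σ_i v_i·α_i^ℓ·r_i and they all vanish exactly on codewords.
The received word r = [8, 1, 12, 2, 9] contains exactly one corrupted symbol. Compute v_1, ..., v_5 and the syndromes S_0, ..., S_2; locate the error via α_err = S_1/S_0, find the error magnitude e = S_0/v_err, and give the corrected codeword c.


S = (7, 7, 7), error at position 2, error magnitude e = 11, c = [8, 3, 12, 2, 9].

Step 1: column multipliers v_i = (∏_{j≠i}(α_i − α_j))^{−1} mod 13.
  i = 1 (α = 3): (3−1)(3−2)(3−11)(3−6) = 2·1·(−8)·(−3) = 48 ≡ 9, so v_1 = 9^{−1} = 3 (mod 13).
  i = 2 (α = 1): (1−3)(1−2)(1−11)(1−6) = (−2)·(−1)·(−10)·(−5) = 100 ≡ 9, so v_2 = 9^{−1} = 3 (mod 13).
  i = 3 (α = 2): (2−3)(2−1)(2−11)(2−6) = (−1)·1·(−9)·(−4) = −36 ≡ 3, so v_3 = 3^{−1} = 9 (mod 13).
  i = 4 (α = 11): (11−3)(11−1)(11−2)(11−6) = 8·10·9·5 = 3600 ≡ 12, so v_4 = 12^{−1} = 12 (mod 13).
  i = 5 (α = 6): (6−3)(6−1)(6−2)(6−11) = 3·5·4·(−5) = −300 ≡ 12, so v_5 = 12^{−1} = 12 (mod 13).
  v = [3, 3, 9, 12, 12].
Step 2: syndromes of r = [8, 1, 12, 2, 9] (all sums mod 13).
  S_0 = Σ v_i r_i = 3·8 + 3·1 + 9·12 + 12·2 + 12·9 = 267 ≡ 7.
  S_1 = Σ v_i α_i r_i = 3·3·8 + 3·1·1 + 9·2·12 + 12·11·2 + 12·6·9 = 1203 ≡ 7.
  α_i^2 mod 13 = [9, 1, 4, 4, 10].
  S_2 = Σ v_i α_i^2 r_i = 3·9·8 + 3·1·1 + 9·4·12 + 12·4·2 + 12·10·9 = 1827 ≡ 7.
  S = (7, 7, 7) ≠ 0, so r is not a codeword (an error is present).
Step 3: locate the error. For a single error e at position i, S_ℓ = v_i·e·α_i^ℓ, so α_err = S_1/S_0.
  S_0^{−1} = 7^{−1} = 2 (mod 13), so α_err = 7·2 = 14 ≡ 1 = α_2. Error position i = 2.
  Consistency check: S_2/S_1 = 7·2 = 14 ≡ 1 = α_err ✓ (single-error assumption holds).
Step 4: error magnitude e = S_0/v_2 = S_0·∏_{j≠2}(α_2 − α_j) = 7·9 = 63 ≡ 11 (mod 13).
Step 5: correct position 2: c_2 = r_2 − e = 1 − 11 ≡ 3 (mod 13). Hence c = [8, 3, 12, 2, 9].
  Check: interpolating c through the α_i gives m(x) = 7 + 9·x (degree < 2) with m(α_i) = c_i for every i, so c is indeed a codeword.


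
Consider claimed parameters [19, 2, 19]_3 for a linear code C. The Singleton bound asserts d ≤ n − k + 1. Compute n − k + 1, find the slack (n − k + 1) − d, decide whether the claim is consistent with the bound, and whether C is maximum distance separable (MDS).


Singleton RHS = n − k + 1 = 18, slack = -1, bound violated (no such code; not MDS).

Singleton bound: d ≤ n − k + 1.
Here n = 19, k = 2, so n − k + 1 = 18.
Given d = 19, check d ≤ 18: NO.
Slack = (n − k + 1) − d = -1.
The slack is negative: d = 19 exceeds n − k + 1 = 18 by 1, so the Singleton bound is violated and no linear [19, 2, 19]_3 code can exist. In particular it is not MDS (MDS requires d = n − k + 1 exactly).
Description: the claimed parameters are [19, 2, 19]_3; such a code would be impossible (violates the Singleton bound).


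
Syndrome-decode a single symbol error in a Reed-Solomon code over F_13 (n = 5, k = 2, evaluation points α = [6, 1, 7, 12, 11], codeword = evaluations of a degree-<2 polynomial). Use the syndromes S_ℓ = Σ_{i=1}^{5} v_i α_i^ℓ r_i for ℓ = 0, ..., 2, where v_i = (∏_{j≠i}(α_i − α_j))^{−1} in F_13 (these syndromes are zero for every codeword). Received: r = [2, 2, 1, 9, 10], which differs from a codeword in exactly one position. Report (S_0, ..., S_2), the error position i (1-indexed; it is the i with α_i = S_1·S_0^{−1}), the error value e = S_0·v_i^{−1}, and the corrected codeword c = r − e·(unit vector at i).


S = (9, 9, 9), error at position 2, error magnitude e = 8, c = [2, 7, 1, 9, 10].

Step 1: column multipliers v_i = (∏_{j≠i}(α_i − α_j))^{−1} mod 13.
  i = 1 (α = 6): (6−1)(6−7)(6−12)(6−11) = 5·(−1)·(−6)·(−5) = −150 ≡ 6, so v_1 = 6^{−1} = 11 (mod 13).
  i = 2 (α = 1): (1−6)(1−7)(1−12)(1−11) = (−5)·(−6)·(−11)·(−10) = 3300 ≡ 11, so v_2 = 11^{−1} = 6 (mod 13).
  i = 3 (α = 7): (7−6)(7−1)(7−12)(7−11) = 1·6·(−5)·(−4) = 120 ≡ 3, so v_3 = 3^{−1} = 9 (mod 13).
  i = 4 (α = 12): (12−6)(12−1)(12−7)(12−11) = 6·11·5·1 = 330 ≡ 5, so v_4 = 5^{−1} = 8 (mod 13).
  i = 5 (α = 11): (11−6)(11−1)(11−7)(11−12) = 5·10·4·(−1) = −200 ≡ 8, so v_5 = 8^{−1} = 5 (mod 13).
  v = [11, 6, 9, 8, 5].
Step 2: syndromes of r = [2, 2, 1, 9, 10] (all sums mod 13).
  S_0 = Σ v_i r_i = 11·2 + 6·2 + 9·1 + 8·9 + 5·10 = 165 ≡ 9.
  S_1 = Σ v_i α_i r_i = 11·6·2 + 6·1·2 + 9·7·1 + 8·12·9 + 5·11·10 = 1621 ≡ 9.
  α_i^2 mod 13 = [10, 1, 10, 1, 4].
  S_2 = Σ v_i α_i^2 r_i = 11·10·2 + 6·1·2 + 9·10·1 + 8·1·9 + 5·4·10 = 594 ≡ 9.
  S = (9, 9, 9) ≠ 0, so r is not a codeword (an error is present).
Step 3: locate the error. For a single error e at position i, S_ℓ = v_i·e·α_i^ℓ, so α_err = S_1/S_0.
  S_0^{−1} = 9^{−1} = 3 (mod 13), so α_err = 9·3 = 27 ≡ 1 = α_2. Error position i = 2.
  Consistency check: S_2/S_1 = 9·3 = 27 ≡ 1 = α_err ✓ (single-error assumption holds).
Step 4: error magnitude e = S_0/v_2 = S_0·∏_{j≠2}(α_2 − α_j) = 9·11 = 99 ≡ 8 (mod 13).
Step 5: correct position 2: c_2 = r_2 − e = 2 − 8 ≡ 7 (mod 13). Hence c = [2, 7, 1, 9, 10].
  Check: interpolating c through the α_i gives m(x) = 8 + 12·x (degree < 2) with m(α_i) = c_i for every i, so c is indeed a codeword.


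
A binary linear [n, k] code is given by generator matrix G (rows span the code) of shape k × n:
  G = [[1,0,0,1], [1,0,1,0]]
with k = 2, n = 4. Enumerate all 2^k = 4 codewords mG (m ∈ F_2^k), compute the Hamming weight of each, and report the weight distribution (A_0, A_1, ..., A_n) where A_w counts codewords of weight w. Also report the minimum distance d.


Weight distribution: A_0 = 1, A_2 = 3. Minimum distance d = 2.

Enumerate all 2^2 = 4 messages m ∈ F_2^2.
For each, compute codeword c = mG in F_2^4, then tally its weight.
  m = 00 → c = 0000, weight = 0.
  m = 10 → c = 1001, weight = 2.
  m = 01 → c = 1010, weight = 2.
  m = 11 → c = 0011, weight = 2.
Tally weights:
  weight 0: 1 codewords.
  weight 2: 3 codewords.
Minimum distance d = smallest w > 0 with A_w > 0 = 2.
Sanity: Σ A_w = 4 = 2^2 = 4 ✓.


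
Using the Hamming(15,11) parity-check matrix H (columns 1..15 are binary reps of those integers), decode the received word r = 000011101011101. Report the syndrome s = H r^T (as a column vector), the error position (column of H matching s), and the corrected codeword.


s = (1, 0, 0, 0)^T, error position = 8, corrected codeword c = 000011111011101

Compute s = H r^T mod 2 one row at a time:
  s_1 = 0 + 1 + 0 + 1 + 1 + 1 + 0 + 1 = 5 ≡ 1 (mod 2).
  s_2 = 0 + 1 + 1 + 1 + 1 + 1 + 0 + 1 = 6 ≡ 0 (mod 2).
  s_3 = 0 + 0 + 1 + 1 + 0 + 1 + 0 + 1 = 4 ≡ 0 (mod 2).
  s_4 = 0 + 0 + 1 + 1 + 1 + 1 + 1 + 1 = 6 ≡ 0 (mod 2).
s = (1, 0, 0, 0)^T — this equals column 8 of H (binary 1000), so error is at position 8.
Correct: flip bit 8 of r = 000011101011101 to get c = 000011111011101.


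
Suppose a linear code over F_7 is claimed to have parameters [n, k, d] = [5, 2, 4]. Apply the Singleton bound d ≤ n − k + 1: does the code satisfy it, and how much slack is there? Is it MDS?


Singleton RHS = n − k + 1 = 4, slack = 0, bound satisfied, MDS.

Singleton bound: d ≤ n − k + 1.
Here n = 5, k = 2, so n − k + 1 = 4.
Given d = 4, check d ≤ 4: YES.
Slack = (n − k + 1) − d = 0.
The code is MDS (slack = 0).
Description: the claimed parameters are [5, 2, 4]_7; such a code would be MDS (meets Singleton bound).


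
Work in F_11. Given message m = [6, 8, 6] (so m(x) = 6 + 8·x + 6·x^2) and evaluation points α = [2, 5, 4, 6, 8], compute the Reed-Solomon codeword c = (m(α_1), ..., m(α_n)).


c = [2, 9, 2, 6, 3]

Message polynomial: m(x) = 6 + 8·x + 6·x^2 (mod 11).
For each evaluation point α_i, compute m(α_i) mod 11:
  α_1 = 2: Horner steps 6 → 9 → 2, so m(2) = 2.
  α_2 = 5: Horner steps 6 → 5 → 9, so m(5) = 9.
  α_3 = 4: Horner steps 6 → 10 → 2, so m(4) = 2.
  α_4 = 6: Horner steps 6 → 0 → 6, so m(6) = 6.
  α_5 = 8: Horner steps 6 → 1 → 3, so m(8) = 3.
Codeword c = [2, 9, 2, 6, 3] ∈ F_11^5.


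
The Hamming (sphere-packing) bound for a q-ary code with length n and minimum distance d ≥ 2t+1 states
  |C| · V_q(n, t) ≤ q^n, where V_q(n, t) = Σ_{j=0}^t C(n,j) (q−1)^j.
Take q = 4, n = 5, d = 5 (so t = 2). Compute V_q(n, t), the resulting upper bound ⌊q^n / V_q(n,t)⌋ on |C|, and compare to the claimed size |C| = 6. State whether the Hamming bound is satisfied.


V_q(n, t) = 106, q^n = 1024, Hamming bound = 9, |C| = 6 ≤ bound (satisfied).

Step 1: Compute V_q(n, t) = Σ_{j=0}^2 C(n, j) (q−1)^j.
  j = 0: C(5,0)·(3)^0 = 1·1 = 1.
  j = 1: C(5,1)·(3)^1 = 5·3 = 15.
  j = 2: C(5,2)·(3)^2 = 10·9 = 90.
  V_q(n, t) = 1 + 15 + 90 = 106.
Step 2: q^n = 4^5 = 1024.
Step 3: Hamming bound ⌊q^n / V_q(n,t)⌋ = ⌊1024/106⌋ = 9.
Step 4: Compare |C| = 6 to 9: satisfied.
The claimed |C| lies below the Hamming bound.


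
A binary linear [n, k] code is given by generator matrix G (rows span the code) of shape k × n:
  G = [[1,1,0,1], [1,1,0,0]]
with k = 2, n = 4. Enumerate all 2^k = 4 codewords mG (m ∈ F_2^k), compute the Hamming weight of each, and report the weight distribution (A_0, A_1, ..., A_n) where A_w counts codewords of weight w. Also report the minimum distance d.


Weight distribution: A_0 = 1, A_1 = 1, A_2 = 1, A_3 = 1. Minimum distance d = 1.

Enumerate all 2^2 = 4 messages m ∈ F_2^2.
For each, compute codeword c = mG in F_2^4, then tally its weight.
  m = 00 → c = 0000, weight = 0.
  m = 10 → c = 1101, weight = 3.
  m = 01 → c = 1100, weight = 2.
  m = 11 → c = 0001, weight = 1.
Tally weights:
  weight 0: 1 codewords.
  weight 1: 1 codewords.
  weight 2: 1 codewords.
  weight 3: 1 codewords.
Minimum distance d = smallest w > 0 with A_w > 0 = 1.
Sanity: Σ A_w = 4 = 2^2 = 4 ✓.


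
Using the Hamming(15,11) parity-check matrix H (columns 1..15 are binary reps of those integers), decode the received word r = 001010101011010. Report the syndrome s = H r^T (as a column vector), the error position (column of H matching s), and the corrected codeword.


s = (0, 0, 0, 1)^T, error position = 1, corrected codeword c = 101010101011010

Compute s = H r^T mod 2 one row at a time:
  s_1 = 0 + 1 + 0 + 1 + 1 + 0 + 1 + 0 = 4 ≡ 0 (mod 2).
  s_2 = 0 + 1 + 0 + 1 + 1 + 0 + 1 + 0 = 4 ≡ 0 (mod 2).
  s_3 = 0 + 1 + 0 + 1 + 0 + 1 + 1 + 0 = 4 ≡ 0 (mod 2).
  s_4 = 0 + 1 + 1 + 1 + 1 + 1 + 0 + 0 = 5 ≡ 1 (mod 2).
s = (0, 0, 0, 1)^T — this equals column 1 of H (binary 0001), so error is at position 1.
Correct: flip bit 1 of r = 001010101011010 to get c = 101010101011010.


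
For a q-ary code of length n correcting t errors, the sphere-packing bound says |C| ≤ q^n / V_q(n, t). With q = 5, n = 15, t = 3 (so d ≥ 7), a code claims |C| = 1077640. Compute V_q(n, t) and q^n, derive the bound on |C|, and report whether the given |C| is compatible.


V_q(n, t) = 30861, q^n = 30517578125, Hamming bound = 988871, |C| = 1077640 > bound (violated).

Step 1: Compute V_q(n, t) = Σ_{j=0}^3 C(n, j) (q−1)^j.
  j = 0: C(15,0)·(4)^0 = 1·1 = 1.
  j = 1: C(15,1)·(4)^1 = 15·4 = 60.
  j = 2: C(15,2)·(4)^2 = 105·16 = 1680.
  j = 3: C(15,3)·(4)^3 = 455·64 = 29120.
  V_q(n, t) = 1 + 60 + 1680 + 29120 = 30861.
Step 2: q^n = 5^15 = 30517578125.
Step 3: Hamming bound ⌊q^n / V_q(n,t)⌋ = ⌊30517578125/30861⌋ = 988871.
Step 4: Compare |C| = 1077640 to 988871: violated.
The claimed |C| lies above the Hamming bound, so no 5-ary code of length 15 with d ≥ 7 can have 1077640 codewords.


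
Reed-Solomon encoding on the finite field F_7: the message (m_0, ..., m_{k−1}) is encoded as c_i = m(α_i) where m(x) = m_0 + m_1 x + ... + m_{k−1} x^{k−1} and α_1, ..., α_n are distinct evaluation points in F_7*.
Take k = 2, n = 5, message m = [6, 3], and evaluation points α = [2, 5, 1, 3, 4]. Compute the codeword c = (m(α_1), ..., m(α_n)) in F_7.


c = [5, 0, 2, 1, 4]

Message polynomial: m(x) = 6 + 3·x (mod 7).
For each evaluation point α_i, compute m(α_i) mod 7:
  α_1 = 2: Horner steps 3 → 5, so m(2) = 5.
  α_2 = 5: Horner steps 3 → 0, so m(5) = 0.
  α_3 = 1: Horner steps 3 → 2, so m(1) = 2.
  α_4 = 3: Horner steps 3 → 1, so m(3) = 1.
  α_5 = 4: Horner steps 3 → 4, so m(4) = 4.
Codeword c = [5, 0, 2, 1, 4] ∈ F_7^5.


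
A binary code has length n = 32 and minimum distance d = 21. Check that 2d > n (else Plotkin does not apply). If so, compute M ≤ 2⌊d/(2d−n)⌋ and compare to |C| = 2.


Plotkin bound M ≤ 4; given |C| = 2 ≤ bound (satisfied).

Check applicability: 2d = 42, n = 32.
2d − n = 10 > 0, so Plotkin applies.
Compute d/(2d−n) = 21/10 ≈ 2.1000.
⌊d/(2d−n)⌋ = 2.
Plotkin bound: M ≤ 2·2 = 4.
Given |C| = 2, check: satisfied.
This |C| is below the Plotkin bound.


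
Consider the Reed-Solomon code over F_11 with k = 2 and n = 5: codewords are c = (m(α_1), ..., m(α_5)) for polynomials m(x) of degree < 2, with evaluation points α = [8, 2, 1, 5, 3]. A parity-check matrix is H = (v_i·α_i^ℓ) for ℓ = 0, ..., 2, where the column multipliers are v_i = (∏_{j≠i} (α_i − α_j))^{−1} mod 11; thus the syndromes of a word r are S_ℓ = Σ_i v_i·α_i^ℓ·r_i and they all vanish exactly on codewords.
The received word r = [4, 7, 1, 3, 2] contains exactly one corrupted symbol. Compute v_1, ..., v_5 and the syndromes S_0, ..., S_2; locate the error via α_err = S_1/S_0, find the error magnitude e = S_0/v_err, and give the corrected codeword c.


S = (9, 6, 4), error at position 1, error magnitude e = 5, c = [10, 7, 1, 3, 2].

Step 1: column multipliers v_i = (∏_{j≠i}(α_i − α_j))^{−1} mod 11.
  i = 1 (α = 8): (8−2)(8−1)(8−5)(8−3) = 6·7·3·5 = 630 ≡ 3, so v_1 = 3^{−1} = 4 (mod 11).
  i = 2 (α = 2): (2−8)(2−1)(2−5)(2−3) = (−6)·1·(−3)·(−1) = −18 ≡ 4, so v_2 = 4^{−1} = 3 (mod 11).
  i = 3 (α = 1): (1−8)(1−2)(1−5)(1−3) = (−7)·(−1)·(−4)·(−2) = 56 ≡ 1, so v_3 = 1^{−1} = 1 (mod 11).
  i = 4 (α = 5): (5−8)(5−2)(5−1)(5−3) = (−3)·3·4·2 = −72 ≡ 5, so v_4 = 5^{−1} = 9 (mod 11).
  i = 5 (α = 3): (3−8)(3−2)(3−1)(3−5) = (−5)·1·2·(−2) = 20 ≡ 9, so v_5 = 9^{−1} = 5 (mod 11).
  v = [4, 3, 1, 9, 5].
Step 2: syndromes of r = [4, 7, 1, 3, 2] (all sums mod 11).
  S_0 = Σ v_i r_i = 4·4 + 3·7 + 1·1 + 9·3 + 5·2 = 75 ≡ 9.
  S_1 = Σ v_i α_i r_i = 4·8·4 + 3·2·7 + 1·1·1 + 9·5·3 + 5·3·2 = 336 ≡ 6.
  α_i^2 mod 11 = [9, 4, 1, 3, 9].
  S_2 = Σ v_i α_i^2 r_i = 4·9·4 + 3·4·7 + 1·1·1 + 9·3·3 + 5·9·2 = 400 ≡ 4.
  S = (9, 6, 4) ≠ 0, so r is not a codeword (an error is present).
Step 3: locate the error. For a single error e at position i, S_ℓ = v_i·e·α_i^ℓ, so α_err = S_1/S_0.
  S_0^{−1} = 9^{−1} = 5 (mod 11), so α_err = 6·5 = 30 ≡ 8 = α_1. Error position i = 1.
  Consistency check: S_2/S_1 = 4·2 = 8 ≡ 8 = α_err ✓ (single-error assumption holds).
Step 4: error magnitude e = S_0/v_1 = S_0·∏_{j≠1}(α_1 − α_j) = 9·3 = 27 ≡ 5 (mod 11).
Step 5: correct position 1: c_1 = r_1 − e = 4 − 5 ≡ 10 (mod 11). Hence c = [10, 7, 1, 3, 2].
  Check: interpolating c through the α_i gives m(x) = 6 + 6·x (degree < 2) with m(α_i) = c_i for every i, so c is indeed a codeword.


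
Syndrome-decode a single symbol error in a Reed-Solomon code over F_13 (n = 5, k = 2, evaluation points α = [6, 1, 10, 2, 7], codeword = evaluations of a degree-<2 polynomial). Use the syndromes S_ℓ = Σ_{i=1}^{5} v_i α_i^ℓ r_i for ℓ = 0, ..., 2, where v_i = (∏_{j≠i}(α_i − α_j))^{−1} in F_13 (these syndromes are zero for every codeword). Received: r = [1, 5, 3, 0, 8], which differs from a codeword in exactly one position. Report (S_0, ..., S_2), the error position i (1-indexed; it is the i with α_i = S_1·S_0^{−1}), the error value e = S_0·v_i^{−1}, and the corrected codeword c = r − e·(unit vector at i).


S = (3, 6, 12), error at position 4, error magnitude e = 1, c = [1, 5, 3, 12, 8].

Step 1: column multipliers v_i = (∏_{j≠i}(α_i − α_j))^{−1} mod 13.
  i = 1 (α = 6): (6−1)(6−10)(6−2)(6−7) = 5·(−4)·4·(−1) = 80 ≡ 2, so v_1 = 2^{−1} = 7 (mod 13).
  i = 2 (α = 1): (1−6)(1−10)(1−2)(1−7) = (−5)·(−9)·(−1)·(−6) = 270 ≡ 10, so v_2 = 10^{−1} = 4 (mod 13).
  i = 3 (α = 10): (10−6)(10−1)(10−2)(10−7) = 4·9·8·3 = 864 ≡ 6, so v_3 = 6^{−1} = 11 (mod 13).
  i = 4 (α = 2): (2−6)(2−1)(2−10)(2−7) = (−4)·1·(−8)·(−5) = −160 ≡ 9, so v_4 = 9^{−1} = 3 (mod 13).
  i = 5 (α = 7): (7−6)(7−1)(7−10)(7−2) = 1·6·(−3)·5 = −90 ≡ 1, so v_5 = 1^{−1} = 1 (mod 13).
  v = [7, 4, 11, 3, 1].
Step 2: syndromes of r = [1, 5, 3, 0, 8] (all sums mod 13).
  S_0 = Σ v_i r_i = 7·1 + 4·5 + 11·3 + 3·0 + 1·8 = 68 ≡ 3.
  S_1 = Σ v_i α_i r_i = 7·6·1 + 4·1·5 + 11·10·3 + 3·2·0 + 1·7·8 = 448 ≡ 6.
  α_i^2 mod 13 = [10, 1, 9, 4, 10].
  S_2 = Σ v_i α_i^2 r_i = 7·10·1 + 4·1·5 + 11·9·3 + 3·4·0 + 1·10·8 = 467 ≡ 12.
  S = (3, 6, 12) ≠ 0, so r is not a codeword (an error is present).
Step 3: locate the error. For a single error e at position i, S_ℓ = v_i·e·α_i^ℓ, so α_err = S_1/S_0.
  S_0^{−1} = 3^{−1} = 9 (mod 13), so α_err = 6·9 = 54 ≡ 2 = α_4. Error position i = 4.
  Consistency check: S_2/S_1 = 12·11 = 132 ≡ 2 = α_err ✓ (single-error assumption holds).
Step 4: error magnitude e = S_0/v_4 = S_0·∏_{j≠4}(α_4 − α_j) = 3·9 = 27 ≡ 1 (mod 13).
Step 5: correct position 4: c_4 = r_4 − e = 0 − 1 ≡ 12 (mod 13). Hence c = [1, 5, 3, 12, 8].
  Check: interpolating c through the α_i gives m(x) = 11 + 7·x (degree < 2) with m(α_i) = c_i for every i, so c is indeed a codeword.


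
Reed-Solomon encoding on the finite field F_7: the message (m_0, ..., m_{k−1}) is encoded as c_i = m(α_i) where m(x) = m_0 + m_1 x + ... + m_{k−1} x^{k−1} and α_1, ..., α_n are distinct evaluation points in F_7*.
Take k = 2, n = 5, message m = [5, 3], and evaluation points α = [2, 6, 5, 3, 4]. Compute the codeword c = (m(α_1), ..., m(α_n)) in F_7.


c = [4, 2, 6, 0, 3]

Message polynomial: m(x) = 5 + 3·x (mod 7).
For each evaluation point α_i, compute m(α_i) mod 7:
  α_1 = 2: Horner steps 3 → 4, so m(2) = 4.
  α_2 = 6: Horner steps 3 → 2, so m(6) = 2.
  α_3 = 5: Horner steps 3 → 6, so m(5) = 6.
  α_4 = 3: Horner steps 3 → 0, so m(3) = 0.
  α_5 = 4: Horner steps 3 → 3, so m(4) = 3.
Codeword c = [4, 2, 6, 0, 3] ∈ F_7^5.


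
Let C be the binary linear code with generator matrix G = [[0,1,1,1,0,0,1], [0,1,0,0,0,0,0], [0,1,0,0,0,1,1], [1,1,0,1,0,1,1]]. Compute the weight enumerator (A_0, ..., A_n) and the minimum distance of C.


Weight distribution: A_0 = 1, A_1 = 1, A_2 = 2, A_3 = 6, A_4 = 5, A_5 = 1. Minimum distance d = 1.

Enumerate all 2^4 = 16 messages m ∈ F_2^4.
For each, compute codeword c = mG in F_2^7, then tally its weight.
  m = 0000 → c = 0000000, weight = 0.
  m = 1000 → c = 0111001, weight = 4.
  m = 0100 → c = 0100000, weight = 1.
  m = 1100 → c = 0011001, weight = 3.
  m = 0010 → c = 0100011, weight = 3.
  m = 1010 → c = 0011010, weight = 3.
  m = 0110 → c = 0000011, weight = 2.
  m = 1110 → c = 0111010, weight = 4.
  m = 0001 → c = 1101011, weight = 5.
  m = 1001 → c = 1010010, weight = 3.
  m = 0101 → c = 1001011, weight = 4.
  m = 1101 → c = 1110010, weight = 4.
  m = 0011 → c = 1001000, weight = 2.
  m = 1011 → c = 1110001, weight = 4.
  m = 0111 → c = 1101000, weight = 3.
  m = 1111 → c = 1010001, weight = 3.
Tally weights:
  weight 0: 1 codewords.
  weight 1: 1 codewords.
  weight 2: 2 codewords.
  weight 3: 6 codewords.
  weight 4: 5 codewords.
  weight 5: 1 codewords.
Minimum distance d = smallest w > 0 with A_w > 0 = 1.
Sanity: Σ A_w = 16 = 2^4 = 16 ✓.


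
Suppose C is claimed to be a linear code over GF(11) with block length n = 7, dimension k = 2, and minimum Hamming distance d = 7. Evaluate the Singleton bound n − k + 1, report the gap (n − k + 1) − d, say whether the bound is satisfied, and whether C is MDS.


Singleton RHS = n − k + 1 = 6, slack = -1, bound violated (no such code; not MDS).

Singleton bound: d ≤ n − k + 1.
Here n = 7, k = 2, so n − k + 1 = 6.
Given d = 7, check d ≤ 6: NO.
Slack = (n − k + 1) − d = -1.
The slack is negative: d = 7 exceeds n − k + 1 = 6 by 1, so the Singleton bound is violated and no linear [7, 2, 7]_11 code can exist. In particular it is not MDS (MDS requires d = n − k + 1 exactly).
Description: the claimed parameters are [7, 2, 7]_11; such a code would be impossible (violates the Singleton bound).


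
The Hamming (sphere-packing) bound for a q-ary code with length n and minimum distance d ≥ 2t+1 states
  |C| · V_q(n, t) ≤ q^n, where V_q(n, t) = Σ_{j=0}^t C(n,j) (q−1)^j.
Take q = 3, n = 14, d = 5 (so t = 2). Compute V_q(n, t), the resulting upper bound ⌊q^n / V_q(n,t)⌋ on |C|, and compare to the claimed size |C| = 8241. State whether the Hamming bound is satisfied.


V_q(n, t) = 393, q^n = 4782969, Hamming bound = 12170, |C| = 8241 ≤ bound (satisfied).

Step 1: Compute V_q(n, t) = Σ_{j=0}^2 C(n, j) (q−1)^j.
  j = 0: C(14,0)·(2)^0 = 1·1 = 1.
  j = 1: C(14,1)·(2)^1 = 14·2 = 28.
  j = 2: C(14,2)·(2)^2 = 91·4 = 364.
  V_q(n, t) = 1 + 28 + 364 = 393.
Step 2: q^n = 3^14 = 4782969.
Step 3: Hamming bound ⌊q^n / V_q(n,t)⌋ = ⌊4782969/393⌋ = 12170.
Step 4: Compare |C| = 8241 to 12170: satisfied.
The claimed |C| lies below the Hamming bound.


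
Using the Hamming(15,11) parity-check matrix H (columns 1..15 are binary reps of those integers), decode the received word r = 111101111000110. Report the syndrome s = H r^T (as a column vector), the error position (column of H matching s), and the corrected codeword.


s = (0, 1, 1, 1)^T, error position = 7, corrected codeword c = 111101011000110

Compute s = H r^T mod 2 one row at a time:
  s_1 = 1 + 1 + 0 + 0 + 0 + 1 + 1 + 0 = 4 ≡ 0 (mod 2).
  s_2 = 1 + 0 + 1 + 1 + 0 + 1 + 1 + 0 = 5 ≡ 1 (mod 2).
  s_3 = 1 + 1 + 1 + 1 + 0 + 0 + 1 + 0 = 5 ≡ 1 (mod 2).
  s_4 = 1 + 1 + 0 + 1 + 1 + 0 + 1 + 0 = 5 ≡ 1 (mod 2).
s = (0, 1, 1, 1)^T — this equals column 7 of H (binary 0111), so error is at position 7.
Correct: flip bit 7 of r = 111101111000110 to get c = 111101011000110.


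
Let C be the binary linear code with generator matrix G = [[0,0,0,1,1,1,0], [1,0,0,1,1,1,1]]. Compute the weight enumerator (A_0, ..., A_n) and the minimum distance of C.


Weight distribution: A_0 = 1, A_2 = 1, A_3 = 1, A_5 = 1. Minimum distance d = 2.

Enumerate all 2^2 = 4 messages m ∈ F_2^2.
For each, compute codeword c = mG in F_2^7, then tally its weight.
  m = 00 → c = 0000000, weight = 0.
  m = 10 → c = 0001110, weight = 3.
  m = 01 → c = 1001111, weight = 5.
  m = 11 → c = 1000001, weight = 2.
Tally weights:
  weight 0: 1 codewords.
  weight 2: 1 codewords.
  weight 3: 1 codewords.
  weight 5: 1 codewords.
Minimum distance d = smallest w > 0 with A_w > 0 = 2.
Sanity: Σ A_w = 4 = 2^2 = 4 ✓.


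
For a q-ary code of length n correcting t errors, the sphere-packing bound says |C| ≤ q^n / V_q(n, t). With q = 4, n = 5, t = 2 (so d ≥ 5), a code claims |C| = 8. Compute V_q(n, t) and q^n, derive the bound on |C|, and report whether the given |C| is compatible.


V_q(n, t) = 106, q^n = 1024, Hamming bound = 9, |C| = 8 ≤ bound (satisfied).

Step 1: Compute V_q(n, t) = Σ_{j=0}^2 C(n, j) (q−1)^j.
  j = 0: C(5,0)·(3)^0 = 1·1 = 1.
  j = 1: C(5,1)·(3)^1 = 5·3 = 15.
  j = 2: C(5,2)·(3)^2 = 10·9 = 90.
  V_q(n, t) = 1 + 15 + 90 = 106.
Step 2: q^n = 4^5 = 1024.
Step 3: Hamming bound ⌊q^n / V_q(n,t)⌋ = ⌊1024/106⌋ = 9.
Step 4: Compare |C| = 8 to 9: satisfied.
The claimed |C| lies below the Hamming bound.


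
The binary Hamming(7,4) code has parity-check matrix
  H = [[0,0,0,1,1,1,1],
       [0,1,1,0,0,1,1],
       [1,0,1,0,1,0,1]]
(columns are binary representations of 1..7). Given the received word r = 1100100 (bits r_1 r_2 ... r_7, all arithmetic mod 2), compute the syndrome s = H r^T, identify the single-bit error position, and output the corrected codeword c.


s = (1, 1, 0)^T, error position = 6, corrected codeword c = 1100110

Compute s = H r^T mod 2 one row at a time:
  s_1 = 0 + 1 + 0 + 0 = 1 ≡ 1 (mod 2).
  s_2 = 1 + 0 + 0 + 0 = 1 ≡ 1 (mod 2).
  s_3 = 1 + 0 + 1 + 0 = 2 ≡ 0 (mod 2).
s = (1, 1, 0)^T — this equals column 6 of H (binary 110), so error is at position 6.
Correct: flip bit 6 of r = 1100100 to get c = 1100110.


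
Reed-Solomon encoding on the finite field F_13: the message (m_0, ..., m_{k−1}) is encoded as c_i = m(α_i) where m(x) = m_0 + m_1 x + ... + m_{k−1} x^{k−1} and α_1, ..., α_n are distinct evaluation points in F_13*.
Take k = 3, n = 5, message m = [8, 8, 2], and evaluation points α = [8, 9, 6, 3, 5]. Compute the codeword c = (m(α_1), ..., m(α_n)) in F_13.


c = [5, 8, 11, 11, 7]

Message polynomial: m(x) = 8 + 8·x + 2·x^2 (mod 13).
For each evaluation point α_i, compute m(α_i) mod 13:
  α_1 = 8: Horner steps 2 → 11 → 5, so m(8) = 5.
  α_2 = 9: Horner steps 2 → 0 → 8, so m(9) = 8.
  α_3 = 6: Horner steps 2 → 7 → 11, so m(6) = 11.
  α_4 = 3: Horner steps 2 → 1 → 11, so m(3) = 11.
  α_5 = 5: Horner steps 2 → 5 → 7, so m(5) = 7.
Codeword c = [5, 8, 11, 11, 7] ∈ F_13^5.


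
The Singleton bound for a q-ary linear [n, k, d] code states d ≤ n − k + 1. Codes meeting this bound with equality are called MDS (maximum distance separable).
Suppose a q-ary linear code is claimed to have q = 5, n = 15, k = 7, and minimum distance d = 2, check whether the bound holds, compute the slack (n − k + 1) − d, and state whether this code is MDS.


Singleton RHS = n − k + 1 = 9, slack = 7, bound satisfied, not MDS.

Singleton bound: d ≤ n − k + 1.
Here n = 15, k = 7, so n − k + 1 = 9.
Given d = 2, check d ≤ 9: YES.
Slack = (n − k + 1) − d = 7.
The code is NOT MDS (slack = 7 > 0).
Description: the claimed parameters are [15, 7, 2]_5; such a code would be non-MDS.


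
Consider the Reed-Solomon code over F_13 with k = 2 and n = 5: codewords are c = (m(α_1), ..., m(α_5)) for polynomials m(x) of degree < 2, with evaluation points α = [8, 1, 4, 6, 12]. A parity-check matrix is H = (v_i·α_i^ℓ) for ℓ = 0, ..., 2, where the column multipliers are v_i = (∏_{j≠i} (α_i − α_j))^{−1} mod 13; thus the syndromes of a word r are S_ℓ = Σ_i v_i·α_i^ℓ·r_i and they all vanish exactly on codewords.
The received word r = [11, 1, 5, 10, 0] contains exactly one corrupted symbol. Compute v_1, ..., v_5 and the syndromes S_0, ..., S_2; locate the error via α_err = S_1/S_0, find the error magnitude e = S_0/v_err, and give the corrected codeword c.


S = (3, 12, 9), error at position 3, error magnitude e = 9, c = [11, 1, 9, 10, 0].

Step 1: column multipliers v_i = (∏_{j≠i}(α_i − α_j))^{−1} mod 13.
  i = 1 (α = 8): (8−1)(8−4)(8−6)(8−12) = 7·4·2·(−4) = −224 ≡ 10, so v_1 = 10^{−1} = 4 (mod 13).
  i = 2 (α = 1): (1−8)(1−4)(1−6)(1−12) = (−7)·(−3)·(−5)·(−11) = 1155 ≡ 11, so v_2 = 11^{−1} = 6 (mod 13).
  i = 3 (α = 4): (4−8)(4−1)(4−6)(4−12) = (−4)·3·(−2)·(−8) = −192 ≡ 3, so v_3 = 3^{−1} = 9 (mod 13).
  i = 4 (α = 6): (6−8)(6−1)(6−4)(6−12) = (−2)·5·2·(−6) = 120 ≡ 3, so v_4 = 3^{−1} = 9 (mod 13).
  i = 5 (α = 12): (12−8)(12−1)(12−4)(12−6) = 4·11·8·6 = 2112 ≡ 6, so v_5 = 6^{−1} = 11 (mod 13).
  v = [4, 6, 9, 9, 11].
Step 2: syndromes of r = [11, 1, 5, 10, 0] (all sums mod 13).
  S_0 = Σ v_i r_i = 4·11 + 6·1 + 9·5 + 9·10 + 11·0 = 185 ≡ 3.
  S_1 = Σ v_i α_i r_i = 4·8·11 + 6·1·1 + 9·4·5 + 9·6·10 + 11·12·0 = 1078 ≡ 12.
  α_i^2 mod 13 = [12, 1, 3, 10, 1].
  S_2 = Σ v_i α_i^2 r_i = 4·12·11 + 6·1·1 + 9·3·5 + 9·10·10 + 11·1·0 = 1569 ≡ 9.
  S = (3, 12, 9) ≠ 0, so r is not a codeword (an error is present).
Step 3: locate the error. For a single error e at position i, S_ℓ = v_i·e·α_i^ℓ, so α_err = S_1/S_0.
  S_0^{−1} = 3^{−1} = 9 (mod 13), so α_err = 12·9 = 108 ≡ 4 = α_3. Error position i = 3.
  Consistency check: S_2/S_1 = 9·12 = 108 ≡ 4 = α_err ✓ (single-error assumption holds).
Step 4: error magnitude e = S_0/v_3 = S_0·∏_{j≠3}(α_3 − α_j) = 3·3 = 9 ≡ 9 (mod 13).
Step 5: correct position 3: c_3 = r_3 − e = 5 − 9 ≡ 9 (mod 13). Hence c = [11, 1, 9, 10, 0].
  Check: interpolating c through the α_i gives m(x) = 7 + 7·x (degree < 2) with m(α_i) = c_i for every i, so c is indeed a codeword.


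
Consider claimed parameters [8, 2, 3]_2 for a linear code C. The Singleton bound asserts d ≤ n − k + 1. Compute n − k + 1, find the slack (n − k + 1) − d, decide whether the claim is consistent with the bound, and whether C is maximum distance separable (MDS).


Singleton RHS = n − k + 1 = 7, slack = 4, bound satisfied, not MDS.

Singleton bound: d ≤ n − k + 1.
Here n = 8, k = 2, so n − k + 1 = 7.
Given d = 3, check d ≤ 7: YES.
Slack = (n − k + 1) − d = 4.
The code is NOT MDS (slack = 4 > 0).
Description: the claimed parameters are [8, 2, 3]_2; such a code would be non-MDS.


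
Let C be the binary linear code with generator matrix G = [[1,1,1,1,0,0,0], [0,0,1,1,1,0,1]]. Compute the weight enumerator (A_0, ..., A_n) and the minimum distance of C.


Weight distribution: A_0 = 1, A_4 = 3. Minimum distance d = 4.

Enumerate all 2^2 = 4 messages m ∈ F_2^2.
For each, compute codeword c = mG in F_2^7, then tally its weight.
  m = 00 → c = 0000000, weight = 0.
  m = 10 → c = 1111000, weight = 4.
  m = 01 → c = 0011101, weight = 4.
  m = 11 → c = 1100101, weight = 4.
Tally weights:
  weight 0: 1 codewords.
  weight 4: 3 codewords.
Minimum distance d = smallest w > 0 with A_w > 0 = 4.
Sanity: Σ A_w = 4 = 2^2 = 4 ✓.


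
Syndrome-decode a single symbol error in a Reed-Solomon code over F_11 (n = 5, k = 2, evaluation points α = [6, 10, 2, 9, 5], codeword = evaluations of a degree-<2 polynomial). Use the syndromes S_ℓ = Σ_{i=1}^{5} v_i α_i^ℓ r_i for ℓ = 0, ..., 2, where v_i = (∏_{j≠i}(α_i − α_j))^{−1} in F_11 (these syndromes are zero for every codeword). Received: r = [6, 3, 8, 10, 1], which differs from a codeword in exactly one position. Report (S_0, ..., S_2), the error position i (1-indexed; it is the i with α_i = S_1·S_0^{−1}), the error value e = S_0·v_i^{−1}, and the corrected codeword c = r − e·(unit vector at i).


S = (9, 2, 9), error at position 2, error magnitude e = 10, c = [6, 4, 8, 10, 1].

Step 1: column multipliers v_i = (∏_{j≠i}(α_i − α_j))^{−1} mod 11.
  i = 1 (α = 6): (6−10)(6−2)(6−9)(6−5) = (−4)·4·(−3)·1 = 48 ≡ 4, so v_1 = 4^{−1} = 3 (mod 11).
  i = 2 (α = 10): (10−6)(10−2)(10−9)(10−5) = 4·8·1·5 = 160 ≡ 6, so v_2 = 6^{−1} = 2 (mod 11).
  i = 3 (α = 2): (2−6)(2−10)(2−9)(2−5) = (−4)·(−8)·(−7)·(−3) = 672 ≡ 1, so v_3 = 1^{−1} = 1 (mod 11).
  i = 4 (α = 9): (9−6)(9−10)(9−2)(9−5) = 3·(−1)·7·4 = −84 ≡ 4, so v_4 = 4^{−1} = 3 (mod 11).
  i = 5 (α = 5): (5−6)(5−10)(5−2)(5−9) = (−1)·(−5)·3·(−4) = −60 ≡ 6, so v_5 = 6^{−1} = 2 (mod 11).
  v = [3, 2, 1, 3, 2].
Step 2: syndromes of r = [6, 3, 8, 10, 1] (all sums mod 11).
  S_0 = Σ v_i r_i = 3·6 + 2·3 + 1·8 + 3·10 + 2·1 = 64 ≡ 9.
  S_1 = Σ v_i α_i r_i = 3·6·6 + 2·10·3 + 1·2·8 + 3·9·10 + 2·5·1 = 464 ≡ 2.
  α_i^2 mod 11 = [3, 1, 4, 4, 3].
  S_2 = Σ v_i α_i^2 r_i = 3·3·6 + 2·1·3 + 1·4·8 + 3·4·10 + 2·3·1 = 218 ≡ 9.
  S = (9, 2, 9) ≠ 0, so r is not a codeword (an error is present).
Step 3: locate the error. For a single error e at position i, S_ℓ = v_i·e·α_i^ℓ, so α_err = S_1/S_0.
  S_0^{−1} = 9^{−1} = 5 (mod 11), so α_err = 2·5 = 10 ≡ 10 = α_2. Error position i = 2.
  Consistency check: S_2/S_1 = 9·6 = 54 ≡ 10 = α_err ✓ (single-error assumption holds).
Step 4: error magnitude e = S_0/v_2 = S_0·∏_{j≠2}(α_2 − α_j) = 9·6 = 54 ≡ 10 (mod 11).
Step 5: correct position 2: c_2 = r_2 − e = 3 − 10 ≡ 4 (mod 11). Hence c = [6, 4, 8, 10, 1].
  Check: interpolating c through the α_i gives m(x) = 9 + 5·x (degree < 2) with m(α_i) = c_i for every i, so c is indeed a codeword.


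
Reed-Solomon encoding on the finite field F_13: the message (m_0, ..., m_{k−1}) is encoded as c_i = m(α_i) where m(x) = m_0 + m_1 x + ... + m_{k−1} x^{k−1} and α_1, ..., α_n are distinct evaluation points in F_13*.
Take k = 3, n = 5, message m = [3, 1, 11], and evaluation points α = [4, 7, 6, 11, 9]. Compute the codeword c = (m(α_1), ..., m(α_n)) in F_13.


c = [1, 3, 2, 6, 6]

Message polynomial: m(x) = 3 + 1·x + 11·x^2 (mod 13).
For each evaluation point α_i, compute m(α_i) mod 13:
  α_1 = 4: Horner steps 11 → 6 → 1, so m(4) = 1.
  α_2 = 7: Horner steps 11 → 0 → 3, so m(7) = 3.
  α_3 = 6: Horner steps 11 → 2 → 2, so m(6) = 2.
  α_4 = 11: Horner steps 11 → 5 → 6, so m(11) = 6.
  α_5 = 9: Horner steps 11 → 9 → 6, so m(9) = 6.
Codeword c = [1, 3, 2, 6, 6] ∈ F_13^5.


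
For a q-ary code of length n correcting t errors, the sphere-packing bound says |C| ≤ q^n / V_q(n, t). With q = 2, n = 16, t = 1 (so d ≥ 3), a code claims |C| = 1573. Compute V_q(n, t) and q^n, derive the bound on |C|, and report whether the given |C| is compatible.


V_q(n, t) = 17, q^n = 65536, Hamming bound = 3855, |C| = 1573 ≤ bound (satisfied).

Step 1: Compute V_q(n, t) = Σ_{j=0}^1 C(n, j) (q−1)^j.
  j = 0: C(16,0)·(1)^0 = 1·1 = 1.
  j = 1: C(16,1)·(1)^1 = 16·1 = 16.
  V_q(n, t) = 1 + 16 = 17.
Step 2: q^n = 2^16 = 65536.
Step 3: Hamming bound ⌊q^n / V_q(n,t)⌋ = ⌊65536/17⌋ = 3855.
Step 4: Compare |C| = 1573 to 3855: satisfied.
The claimed |C| lies below the Hamming bound.


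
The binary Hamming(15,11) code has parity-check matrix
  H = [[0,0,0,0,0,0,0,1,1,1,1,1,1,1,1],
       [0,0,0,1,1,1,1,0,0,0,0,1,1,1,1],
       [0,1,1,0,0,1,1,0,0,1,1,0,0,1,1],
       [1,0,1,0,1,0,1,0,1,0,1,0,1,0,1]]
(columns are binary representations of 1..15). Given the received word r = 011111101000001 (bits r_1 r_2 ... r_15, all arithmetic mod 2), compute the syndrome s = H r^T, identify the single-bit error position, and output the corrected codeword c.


s = (0, 1, 1, 1)^T, error position = 7, corrected codeword c = 011111001000001

Compute s = H r^T mod 2 one row at a time:
  s_1 = 0 + 1 + 0 + 0 + 0 + 0 + 0 + 1 = 2 ≡ 0 (mod 2).
  s_2 = 1 + 1 + 1 + 1 + 0 + 0 + 0 + 1 = 5 ≡ 1 (mod 2).
  s_3 = 1 + 1 + 1 + 1 + 0 + 0 + 0 + 1 = 5 ≡ 1 (mod 2).
  s_4 = 0 + 1 + 1 + 1 + 1 + 0 + 0 + 1 = 5 ≡ 1 (mod 2).
s = (0, 1, 1, 1)^T — this equals column 7 of H (binary 0111), so error is at position 7.
Correct: flip bit 7 of r = 011111101000001 to get c = 011111001000001.


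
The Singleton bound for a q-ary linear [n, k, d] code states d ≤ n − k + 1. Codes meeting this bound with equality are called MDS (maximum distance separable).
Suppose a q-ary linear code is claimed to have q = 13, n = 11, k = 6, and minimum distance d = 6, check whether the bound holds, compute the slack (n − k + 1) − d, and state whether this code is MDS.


Singleton RHS = n − k + 1 = 6, slack = 0, bound satisfied, MDS.

Singleton bound: d ≤ n − k + 1.
Here n = 11, k = 6, so n − k + 1 = 6.
Given d = 6, check d ≤ 6: YES.
Slack = (n − k + 1) − d = 0.
The code is MDS (slack = 0).
Description: the claimed parameters are [11, 6, 6]_13; such a code would be MDS (meets Singleton bound).


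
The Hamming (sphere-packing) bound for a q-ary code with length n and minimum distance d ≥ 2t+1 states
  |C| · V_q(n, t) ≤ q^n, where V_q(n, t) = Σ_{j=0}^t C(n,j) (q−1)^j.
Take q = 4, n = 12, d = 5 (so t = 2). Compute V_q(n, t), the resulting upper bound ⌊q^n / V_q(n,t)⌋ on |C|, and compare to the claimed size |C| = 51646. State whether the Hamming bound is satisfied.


V_q(n, t) = 631, q^n = 16777216, Hamming bound = 26588, |C| = 51646 > bound (violated).

Step 1: Compute V_q(n, t) = Σ_{j=0}^2 C(n, j) (q−1)^j.
  j = 0: C(12,0)·(3)^0 = 1·1 = 1.
  j = 1: C(12,1)·(3)^1 = 12·3 = 36.
  j = 2: C(12,2)·(3)^2 = 66·9 = 594.
  V_q(n, t) = 1 + 36 + 594 = 631.
Step 2: q^n = 4^12 = 16777216.
Step 3: Hamming bound ⌊q^n / V_q(n,t)⌋ = ⌊16777216/631⌋ = 26588.
Step 4: Compare |C| = 51646 to 26588: violated.
The claimed |C| lies above the Hamming bound, so no 4-ary code of length 12 with d ≥ 5 can have 51646 codewords.
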